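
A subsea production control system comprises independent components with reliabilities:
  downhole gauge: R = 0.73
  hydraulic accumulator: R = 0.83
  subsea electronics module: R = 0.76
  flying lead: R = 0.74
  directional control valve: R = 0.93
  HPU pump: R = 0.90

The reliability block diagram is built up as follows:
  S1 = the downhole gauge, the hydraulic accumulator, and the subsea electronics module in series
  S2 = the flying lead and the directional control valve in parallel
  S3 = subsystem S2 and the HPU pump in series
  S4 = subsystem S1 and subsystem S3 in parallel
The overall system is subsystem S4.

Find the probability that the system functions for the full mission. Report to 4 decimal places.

0.9372

Series (downhole gauge, hydraulic accumulator, and subsea electronics module): 0.730000 × 0.830000 × 0.760000 = 0.460484
Parallel (flying lead and directional control valve): 1 − (1 − 0.740000)(1 − 0.930000) = 0.981800
Series ([0.981800] and HPU pump): 0.981800 × 0.900000 = 0.883620
Parallel ([0.460484] and [0.883620]): 1 − (1 − 0.460484)(1 − 0.883620) = 0.9372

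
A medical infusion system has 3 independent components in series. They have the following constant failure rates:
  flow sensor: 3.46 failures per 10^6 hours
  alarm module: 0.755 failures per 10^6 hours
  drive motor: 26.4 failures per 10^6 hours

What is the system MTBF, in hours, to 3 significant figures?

32700

Series of exponential components: λ_sys = Σ λ_i
λ_sys = 0.00000346 + 0.000000755 + 0.0000264 = 3.0615e-05 /h
MTBF = 1 / λ_sys = 32700 h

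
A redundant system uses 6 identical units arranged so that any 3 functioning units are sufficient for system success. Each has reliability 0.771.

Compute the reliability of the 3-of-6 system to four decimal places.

R = Σ_{i=3}^{6} C(6,i) p^i (1−p)^{6−i} with p = 0.771
C(6,3)·0.771^3·0.229^3 = 0.110078
C(6,4)·0.771^4·0.229^2 = 0.277958
C(6,5)·0.771^5·0.229^1 = 0.374333
C(6,6)·0.771^6·0.229^0 = 0.210052
Sum = 0.9724

0.9724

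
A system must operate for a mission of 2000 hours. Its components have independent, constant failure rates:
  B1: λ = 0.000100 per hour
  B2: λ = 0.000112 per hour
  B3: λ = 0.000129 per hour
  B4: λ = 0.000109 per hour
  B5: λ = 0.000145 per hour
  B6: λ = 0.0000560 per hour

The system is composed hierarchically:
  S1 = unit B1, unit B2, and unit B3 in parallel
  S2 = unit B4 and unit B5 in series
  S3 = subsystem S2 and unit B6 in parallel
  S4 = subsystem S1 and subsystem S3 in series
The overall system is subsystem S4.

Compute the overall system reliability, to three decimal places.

0.950

R(B1) = exp(−0.000100 × 2000) = 0.81873
R(B2) = exp(−0.000112 × 2000) = 0.79932
R(B3) = exp(−0.000129 × 2000) = 0.77260
R(B4) = exp(−0.000109 × 2000) = 0.80413
R(B5) = exp(−0.000145 × 2000) = 0.74826
R(B6) = exp(−0.0000560 × 2000) = 0.89404
Parallel (B1, B2, and B3): 1 − (1 − 0.81873)(1 − 0.79932)(1 − 0.77260) = 0.99173
Series (B4 and B5): 0.80413 × 0.74826 = 0.60170
Parallel ([0.60170] and B6): 1 − (1 − 0.60170)(1 − 0.89404) = 0.95780
Series ([0.99173] and [0.95780]): 0.99173 × 0.95780 = 0.950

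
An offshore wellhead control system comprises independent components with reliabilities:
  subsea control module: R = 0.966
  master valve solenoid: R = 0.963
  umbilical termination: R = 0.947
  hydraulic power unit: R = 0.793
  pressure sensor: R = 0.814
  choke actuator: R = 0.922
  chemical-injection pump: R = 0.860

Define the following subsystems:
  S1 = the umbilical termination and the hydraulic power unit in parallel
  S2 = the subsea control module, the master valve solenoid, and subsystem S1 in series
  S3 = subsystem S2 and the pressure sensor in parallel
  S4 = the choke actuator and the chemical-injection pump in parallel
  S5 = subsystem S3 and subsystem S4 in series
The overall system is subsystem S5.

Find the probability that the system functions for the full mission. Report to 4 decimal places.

0.9744

Parallel (umbilical termination and hydraulic power unit): 1 − (1 − 0.947000)(1 − 0.793000) = 0.989029
Series (subsea control module, master valve solenoid, and [0.989029]): 0.966000 × 0.963000 × 0.989029 = 0.920052
Parallel ([0.920052] and pressure sensor): 1 − (1 − 0.920052)(1 − 0.814000) = 0.985130
Parallel (choke actuator and chemical-injection pump): 1 − (1 − 0.922000)(1 − 0.860000) = 0.989080
Series ([0.985130] and [0.989080]): 0.985130 × 0.989080 = 0.9744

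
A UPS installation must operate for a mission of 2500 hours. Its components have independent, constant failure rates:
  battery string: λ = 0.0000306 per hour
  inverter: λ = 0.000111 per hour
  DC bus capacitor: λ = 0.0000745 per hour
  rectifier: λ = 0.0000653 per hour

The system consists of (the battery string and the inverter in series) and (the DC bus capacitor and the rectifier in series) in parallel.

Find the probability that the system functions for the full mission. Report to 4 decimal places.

0.9121

R(battery string) = exp(−0.0000306 × 2500) = 0.926353
R(inverter) = exp(−0.000111 × 2500) = 0.757676
R(DC bus capacitor) = exp(−0.0000745 × 2500) = 0.830066
R(rectifier) = exp(−0.0000653 × 2500) = 0.849379
Series (battery string and inverter): 0.926353 × 0.757676 = 0.701875
Series (DC bus capacitor and rectifier): 0.830066 × 0.849379 = 0.705041
Parallel ([0.701875] and [0.705041]): 1 − (1 − 0.701875)(1 − 0.705041) = 0.9121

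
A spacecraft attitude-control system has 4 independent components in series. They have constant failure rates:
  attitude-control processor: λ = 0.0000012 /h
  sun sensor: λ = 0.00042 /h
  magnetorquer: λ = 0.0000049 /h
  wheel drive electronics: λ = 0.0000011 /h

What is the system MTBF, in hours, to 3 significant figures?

2340

Series of exponential components: λ_sys = Σ λ_i
λ_sys = 0.0000012 + 0.00042 + 0.0000049 + 0.0000011 = 4.2720e-04 /h
MTBF = 1 / λ_sys = 2340 h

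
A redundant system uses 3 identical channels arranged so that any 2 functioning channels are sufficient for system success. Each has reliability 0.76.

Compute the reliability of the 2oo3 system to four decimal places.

0.8548

R = Σ_{i=2}^{3} C(3,i) p^i (1−p)^{3−i} with p = 0.76
C(3,2)·0.76^2·0.24^1 = 0.415872
C(3,3)·0.76^3·0.24^0 = 0.438976
Sum = 0.8548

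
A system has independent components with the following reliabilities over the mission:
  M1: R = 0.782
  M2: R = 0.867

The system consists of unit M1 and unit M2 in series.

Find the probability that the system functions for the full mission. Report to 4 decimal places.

0.6780

Series (M1 and M2): 0.782000 × 0.867000 = 0.6780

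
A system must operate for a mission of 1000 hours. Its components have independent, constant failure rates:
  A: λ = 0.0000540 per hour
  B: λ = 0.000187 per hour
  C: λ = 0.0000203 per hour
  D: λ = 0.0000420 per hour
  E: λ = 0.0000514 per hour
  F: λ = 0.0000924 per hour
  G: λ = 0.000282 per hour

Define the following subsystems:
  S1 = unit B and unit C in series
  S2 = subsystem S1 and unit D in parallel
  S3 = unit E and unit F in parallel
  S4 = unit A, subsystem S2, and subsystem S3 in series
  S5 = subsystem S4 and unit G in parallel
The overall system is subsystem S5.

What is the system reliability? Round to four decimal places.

R(A) = exp(−0.0000540 × 1000) = 0.947432
R(B) = exp(−0.000187 × 1000) = 0.829444
R(C) = exp(−0.0000203 × 1000) = 0.979905
R(D) = exp(−0.0000420 × 1000) = 0.958870
R(E) = exp(−0.0000514 × 1000) = 0.949899
R(F) = exp(−0.0000924 × 1000) = 0.911740
R(G) = exp(−0.000282 × 1000) = 0.754274
Series (B and C): 0.829444 × 0.979905 = 0.812776
Parallel ([0.812776] and D): 1 − (1 − 0.812776)(1 − 0.958870) = 0.992299
Parallel (E and F): 1 − (1 − 0.949899)(1 − 0.911740) = 0.995578
Series (A, [0.992299], and [0.995578]): 0.947432 × 0.992299 × 0.995578 = 0.935979
Parallel ([0.935979] and G): 1 − (1 − 0.935979)(1 − 0.754274) = 0.9843

0.9843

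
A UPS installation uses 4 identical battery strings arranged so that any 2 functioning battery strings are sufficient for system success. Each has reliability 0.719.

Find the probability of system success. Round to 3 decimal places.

R = Σ_{i=2}^{4} C(4,i) p^i (1−p)^{4−i} with p = 0.719
C(4,2)·0.719^2·0.281^2 = 0.24492
C(4,3)·0.719^3·0.281^1 = 0.41779
C(4,4)·0.719^4·0.281^0 = 0.26725
Sum = 0.930

0.930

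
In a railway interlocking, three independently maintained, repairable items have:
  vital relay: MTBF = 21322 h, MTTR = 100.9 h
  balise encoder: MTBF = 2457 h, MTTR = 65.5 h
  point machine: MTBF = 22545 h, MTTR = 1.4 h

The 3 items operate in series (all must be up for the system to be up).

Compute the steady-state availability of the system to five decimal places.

0.96939

A(vital relay) = MTBF/(MTBF+MTTR) = 21322/(21322+100.9) = 0.995290
A(balise encoder) = MTBF/(MTBF+MTTR) = 2457/(2457+65.5) = 0.974034
A(point machine) = MTBF/(MTBF+MTTR) = 22545/(22545+1.4) = 0.999938
Series availability: 0.995290 × 0.974034 × 0.999938 = 0.96939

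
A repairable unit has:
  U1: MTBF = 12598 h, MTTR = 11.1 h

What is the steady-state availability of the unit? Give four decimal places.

0.9991

A(U1) = MTBF/(MTBF+MTTR) = 12598/(12598+11.1) = 0.9991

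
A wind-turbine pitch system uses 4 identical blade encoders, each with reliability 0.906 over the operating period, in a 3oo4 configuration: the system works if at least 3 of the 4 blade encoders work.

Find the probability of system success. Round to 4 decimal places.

0.9534

R = Σ_{i=3}^{4} C(4,i) p^i (1−p)^{4−i} with p = 0.906
C(4,3)·0.906^3·0.094^1 = 0.279623
C(4,4)·0.906^4·0.094^0 = 0.673772
Sum = 0.9534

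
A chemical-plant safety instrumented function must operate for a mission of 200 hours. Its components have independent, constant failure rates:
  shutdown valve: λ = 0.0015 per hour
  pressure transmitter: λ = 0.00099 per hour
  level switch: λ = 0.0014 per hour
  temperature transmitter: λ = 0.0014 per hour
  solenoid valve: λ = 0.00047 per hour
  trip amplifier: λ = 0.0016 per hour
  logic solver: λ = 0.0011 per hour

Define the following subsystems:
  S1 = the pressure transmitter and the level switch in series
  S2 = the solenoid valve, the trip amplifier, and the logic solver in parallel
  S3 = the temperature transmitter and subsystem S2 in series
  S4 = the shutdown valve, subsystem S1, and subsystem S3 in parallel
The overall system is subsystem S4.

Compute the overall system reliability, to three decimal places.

R(shutdown valve) = exp(−0.0015 × 200) = 0.74082
R(pressure transmitter) = exp(−0.00099 × 200) = 0.82037
R(level switch) = exp(−0.0014 × 200) = 0.75578
R(temperature transmitter) = exp(−0.0014 × 200) = 0.75578
R(solenoid valve) = exp(−0.00047 × 200) = 0.91028
R(trip amplifier) = exp(−0.0016 × 200) = 0.72615
R(logic solver) = exp(−0.0011 × 200) = 0.80252
Series (pressure transmitter and level switch): 0.82037 × 0.75578 = 0.62002
Parallel (solenoid valve, trip amplifier, and logic solver): 1 − (1 − 0.91028)(1 − 0.72615)(1 − 0.80252) = 0.99515
Series (temperature transmitter and [0.99515]): 0.75578 × 0.99515 = 0.75211
Parallel (shutdown valve, [0.62002], and [0.75211]): 1 − (1 − 0.74082)(1 − 0.62002)(1 − 0.75211) = 0.976

0.976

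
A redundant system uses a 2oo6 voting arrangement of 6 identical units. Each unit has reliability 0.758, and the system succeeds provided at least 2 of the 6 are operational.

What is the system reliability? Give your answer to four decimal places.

R = Σ_{i=2}^{6} C(6,i) p^i (1−p)^{6−i} with p = 0.758
C(6,2)·0.758^2·0.242^4 = 0.029559
C(6,3)·0.758^3·0.242^3 = 0.123448
C(6,4)·0.758^4·0.242^2 = 0.290001
C(6,5)·0.758^5·0.242^1 = 0.363340
C(6,6)·0.758^6·0.242^0 = 0.189677
Sum = 0.9960

0.9960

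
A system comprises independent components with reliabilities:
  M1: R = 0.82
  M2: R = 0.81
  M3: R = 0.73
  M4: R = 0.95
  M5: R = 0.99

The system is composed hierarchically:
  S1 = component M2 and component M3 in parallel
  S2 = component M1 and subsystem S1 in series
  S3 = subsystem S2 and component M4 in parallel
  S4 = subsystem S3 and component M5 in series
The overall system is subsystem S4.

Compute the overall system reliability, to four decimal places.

Parallel (M2 and M3): 1 − (1 − 0.810000)(1 − 0.730000) = 0.948700
Series (M1 and [0.948700]): 0.820000 × 0.948700 = 0.777934
Parallel ([0.777934] and M4): 1 − (1 − 0.777934)(1 − 0.950000) = 0.988897
Series ([0.988897] and M5): 0.988897 × 0.990000 = 0.9790

0.9790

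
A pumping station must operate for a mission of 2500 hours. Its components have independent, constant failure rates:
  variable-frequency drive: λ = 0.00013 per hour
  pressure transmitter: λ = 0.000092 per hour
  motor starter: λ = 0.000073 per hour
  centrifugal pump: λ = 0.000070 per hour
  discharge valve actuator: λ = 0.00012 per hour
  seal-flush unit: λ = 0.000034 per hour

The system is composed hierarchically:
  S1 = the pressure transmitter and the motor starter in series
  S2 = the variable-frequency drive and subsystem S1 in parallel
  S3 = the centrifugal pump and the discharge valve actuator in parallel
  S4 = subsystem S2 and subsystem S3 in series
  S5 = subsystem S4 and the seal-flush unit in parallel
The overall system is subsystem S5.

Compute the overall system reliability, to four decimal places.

0.9893

R(variable-frequency drive) = exp(−0.00013 × 2500) = 0.722527
R(pressure transmitter) = exp(−0.000092 × 2500) = 0.794534
R(motor starter) = exp(−0.000073 × 2500) = 0.833185
R(centrifugal pump) = exp(−0.000070 × 2500) = 0.839457
R(discharge valve actuator) = exp(−0.00012 × 2500) = 0.740818
R(seal-flush unit) = exp(−0.000034 × 2500) = 0.918512
Series (pressure transmitter and motor starter): 0.794534 × 0.833185 = 0.661994
Parallel (variable-frequency drive and [0.661994]): 1 − (1 − 0.722527)(1 − 0.661994) = 0.906212
Parallel (centrifugal pump and discharge valve actuator): 1 − (1 − 0.839457)(1 − 0.740818) = 0.958390
Series ([0.906212] and [0.958390]): 0.906212 × 0.958390 = 0.868505
Parallel ([0.868505] and seal-flush unit): 1 − (1 − 0.868505)(1 − 0.918512) = 0.9893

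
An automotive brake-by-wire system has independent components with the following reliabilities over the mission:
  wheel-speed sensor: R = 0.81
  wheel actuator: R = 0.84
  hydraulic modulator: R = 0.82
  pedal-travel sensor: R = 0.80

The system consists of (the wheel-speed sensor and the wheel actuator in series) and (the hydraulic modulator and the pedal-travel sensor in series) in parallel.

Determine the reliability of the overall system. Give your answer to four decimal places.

0.8901

Series (wheel-speed sensor and wheel actuator): 0.810000 × 0.840000 = 0.680400
Series (hydraulic modulator and pedal-travel sensor): 0.820000 × 0.800000 = 0.656000
Parallel ([0.680400] and [0.656000]): 1 − (1 − 0.680400)(1 − 0.656000) = 0.8901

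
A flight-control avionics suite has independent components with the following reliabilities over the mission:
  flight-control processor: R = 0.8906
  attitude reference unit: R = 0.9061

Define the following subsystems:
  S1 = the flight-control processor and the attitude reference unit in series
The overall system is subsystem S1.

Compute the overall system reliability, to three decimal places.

0.807

Series (flight-control processor and attitude reference unit): 0.89060 × 0.90610 = 0.807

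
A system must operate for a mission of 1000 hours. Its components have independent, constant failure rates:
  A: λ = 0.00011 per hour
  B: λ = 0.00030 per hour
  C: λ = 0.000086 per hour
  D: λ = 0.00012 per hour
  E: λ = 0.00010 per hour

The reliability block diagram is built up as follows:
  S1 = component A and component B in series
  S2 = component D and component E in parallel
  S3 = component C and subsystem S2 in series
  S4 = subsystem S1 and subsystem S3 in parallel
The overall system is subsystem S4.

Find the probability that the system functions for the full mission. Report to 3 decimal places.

0.969

R(A) = exp(−0.00011 × 1000) = 0.89583
R(B) = exp(−0.00030 × 1000) = 0.74082
R(C) = exp(−0.000086 × 1000) = 0.91759
R(D) = exp(−0.00012 × 1000) = 0.88692
R(E) = exp(−0.00010 × 1000) = 0.90484
Series (A and B): 0.89583 × 0.74082 = 0.66365
Parallel (D and E): 1 − (1 − 0.88692)(1 − 0.90484) = 0.98924
Series (C and [0.98924]): 0.91759 × 0.98924 = 0.90772
Parallel ([0.66365] and [0.90772]): 1 − (1 − 0.66365)(1 − 0.90772) = 0.969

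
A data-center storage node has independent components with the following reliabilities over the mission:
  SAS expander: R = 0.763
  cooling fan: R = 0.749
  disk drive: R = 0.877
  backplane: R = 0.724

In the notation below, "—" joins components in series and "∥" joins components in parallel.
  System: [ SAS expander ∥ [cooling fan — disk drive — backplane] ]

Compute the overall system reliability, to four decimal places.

Series (cooling fan, disk drive, and backplane): 0.749000 × 0.877000 × 0.724000 = 0.475576
Parallel (SAS expander and [0.475576]): 1 − (1 − 0.763000)(1 − 0.475576) = 0.8757

0.8757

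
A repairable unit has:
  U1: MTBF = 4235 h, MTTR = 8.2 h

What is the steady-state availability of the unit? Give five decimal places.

0.99807

A(U1) = MTBF/(MTBF+MTTR) = 4235/(4235+8.2) = 0.99807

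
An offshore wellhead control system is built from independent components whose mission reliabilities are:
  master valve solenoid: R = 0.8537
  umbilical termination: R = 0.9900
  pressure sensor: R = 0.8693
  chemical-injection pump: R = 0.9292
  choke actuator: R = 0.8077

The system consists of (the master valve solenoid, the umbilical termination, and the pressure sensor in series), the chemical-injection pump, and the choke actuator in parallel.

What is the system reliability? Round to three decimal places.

Series (master valve solenoid, umbilical termination, and pressure sensor): 0.85370 × 0.99000 × 0.86930 = 0.73470
Parallel ([0.73470], chemical-injection pump, and choke actuator): 1 − (1 − 0.73470)(1 − 0.92920)(1 − 0.80770) = 0.996

0.996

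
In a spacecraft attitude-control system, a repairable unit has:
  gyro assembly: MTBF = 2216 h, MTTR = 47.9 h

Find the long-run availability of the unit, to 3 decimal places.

A(gyro assembly) = MTBF/(MTBF+MTTR) = 2216/(2216+47.9) = 0.979

0.979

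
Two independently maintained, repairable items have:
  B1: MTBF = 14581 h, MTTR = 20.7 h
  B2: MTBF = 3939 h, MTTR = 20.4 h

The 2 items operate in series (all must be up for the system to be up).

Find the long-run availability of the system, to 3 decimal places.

0.993

A(B1) = MTBF/(MTBF+MTTR) = 14581/(14581+20.7) = 0.998582
A(B2) = MTBF/(MTBF+MTTR) = 3939/(3939+20.4) = 0.994848
Series availability: 0.998582 × 0.994848 = 0.993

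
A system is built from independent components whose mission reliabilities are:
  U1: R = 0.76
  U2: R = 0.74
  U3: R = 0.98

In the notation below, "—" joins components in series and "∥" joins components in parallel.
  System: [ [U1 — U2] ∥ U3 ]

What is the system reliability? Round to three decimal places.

Series (U1 and U2): 0.76000 × 0.74000 = 0.56240
Parallel ([0.56240] and U3): 1 − (1 − 0.56240)(1 − 0.98000) = 0.991

0.991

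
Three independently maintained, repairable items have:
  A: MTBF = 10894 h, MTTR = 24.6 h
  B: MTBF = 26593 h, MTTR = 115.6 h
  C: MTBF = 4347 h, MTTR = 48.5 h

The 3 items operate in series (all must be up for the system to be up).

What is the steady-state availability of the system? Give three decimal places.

A(A) = MTBF/(MTBF+MTTR) = 10894/(10894+24.6) = 0.997747
A(B) = MTBF/(MTBF+MTTR) = 26593/(26593+115.6) = 0.995672
A(C) = MTBF/(MTBF+MTTR) = 4347/(4347+48.5) = 0.988966
Series availability: 0.997747 × 0.995672 × 0.988966 = 0.982

0.982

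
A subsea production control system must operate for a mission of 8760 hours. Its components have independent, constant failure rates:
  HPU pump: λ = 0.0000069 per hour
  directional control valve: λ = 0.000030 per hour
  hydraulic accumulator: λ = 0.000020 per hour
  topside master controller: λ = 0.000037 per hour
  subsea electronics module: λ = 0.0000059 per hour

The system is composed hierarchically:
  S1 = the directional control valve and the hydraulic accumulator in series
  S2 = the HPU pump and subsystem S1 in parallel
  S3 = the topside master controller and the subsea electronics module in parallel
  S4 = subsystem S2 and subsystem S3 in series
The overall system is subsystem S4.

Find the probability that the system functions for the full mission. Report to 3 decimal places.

R(HPU pump) = exp(−0.0000069 × 8760) = 0.94135
R(directional control valve) = exp(−0.000030 × 8760) = 0.76890
R(hydraulic accumulator) = exp(−0.000020 × 8760) = 0.83929
R(topside master controller) = exp(−0.000037 × 8760) = 0.72316
R(subsea electronics module) = exp(−0.0000059 × 8760) = 0.94963
Series (directional control valve and hydraulic accumulator): 0.76890 × 0.83929 = 0.64533
Parallel (HPU pump and [0.64533]): 1 − (1 − 0.94135)(1 − 0.64533) = 0.97920
Parallel (topside master controller and subsea electronics module): 1 − (1 − 0.72316)(1 − 0.94963) = 0.98606
Series ([0.97920] and [0.98606]): 0.97920 × 0.98606 = 0.966

0.966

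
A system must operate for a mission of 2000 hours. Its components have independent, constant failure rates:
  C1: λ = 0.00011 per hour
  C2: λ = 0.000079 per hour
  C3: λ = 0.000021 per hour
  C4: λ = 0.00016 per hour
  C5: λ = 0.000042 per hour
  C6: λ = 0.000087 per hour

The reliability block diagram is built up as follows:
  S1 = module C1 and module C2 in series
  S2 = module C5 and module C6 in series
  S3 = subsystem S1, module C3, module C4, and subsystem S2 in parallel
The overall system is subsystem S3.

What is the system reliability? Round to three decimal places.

R(C1) = exp(−0.00011 × 2000) = 0.80252
R(C2) = exp(−0.000079 × 2000) = 0.85385
R(C3) = exp(−0.000021 × 2000) = 0.95887
R(C4) = exp(−0.00016 × 2000) = 0.72615
R(C5) = exp(−0.000042 × 2000) = 0.91943
R(C6) = exp(−0.000087 × 2000) = 0.84030
Series (C1 and C2): 0.80252 × 0.85385 = 0.68523
Series (C5 and C6): 0.91943 × 0.84030 = 0.77260
Parallel ([0.68523], C3, C4, and [0.77260]): 1 − (1 − 0.68523)(1 − 0.95887)(1 − 0.72615)(1 − 0.77260) = 0.999

0.999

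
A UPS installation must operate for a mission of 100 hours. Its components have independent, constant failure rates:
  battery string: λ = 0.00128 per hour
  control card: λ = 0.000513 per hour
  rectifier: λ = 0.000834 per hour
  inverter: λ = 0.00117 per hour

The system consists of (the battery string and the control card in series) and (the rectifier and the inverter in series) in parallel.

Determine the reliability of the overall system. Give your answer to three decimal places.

0.970

R(battery string) = exp(−0.00128 × 100) = 0.87985
R(control card) = exp(−0.000513 × 100) = 0.94999
R(rectifier) = exp(−0.000834 × 100) = 0.91998
R(inverter) = exp(−0.00117 × 100) = 0.88959
Series (battery string and control card): 0.87985 × 0.94999 = 0.83585
Series (rectifier and inverter): 0.91998 × 0.88959 = 0.81841
Parallel ([0.83585] and [0.81841]): 1 − (1 − 0.83585)(1 − 0.81841) = 0.970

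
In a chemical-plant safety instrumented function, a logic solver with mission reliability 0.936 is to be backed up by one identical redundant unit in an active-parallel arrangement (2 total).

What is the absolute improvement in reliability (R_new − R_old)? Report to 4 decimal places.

R_before = 0.936
R_after = 1 − (1 − 0.936)^2 = 0.9959
ΔR = 0.9959 − 0.936 = 0.0599

0.0599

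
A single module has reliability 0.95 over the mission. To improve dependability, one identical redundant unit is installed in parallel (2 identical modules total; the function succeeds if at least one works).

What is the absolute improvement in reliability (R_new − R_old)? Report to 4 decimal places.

0.0475

R_before = 0.95
R_after = 1 − (1 − 0.95)^2 = 0.9975
ΔR = 0.9975 − 0.95 = 0.0475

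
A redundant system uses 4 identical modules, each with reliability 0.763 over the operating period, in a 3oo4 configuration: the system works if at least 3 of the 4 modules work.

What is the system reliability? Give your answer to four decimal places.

R = Σ_{i=3}^{4} C(4,i) p^i (1−p)^{4−i} with p = 0.763
C(4,3)·0.763^3·0.237^1 = 0.421097
C(4,4)·0.763^4·0.237^0 = 0.338921
Sum = 0.7600

0.7600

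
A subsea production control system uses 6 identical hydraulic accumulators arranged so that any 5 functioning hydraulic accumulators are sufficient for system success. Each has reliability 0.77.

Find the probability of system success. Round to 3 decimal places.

R = Σ_{i=5}^{6} C(6,i) p^i (1−p)^{6−i} with p = 0.77
C(6,5)·0.77^5·0.23^1 = 0.37354
C(6,6)·0.77^6·0.23^0 = 0.20842
Sum = 0.582

0.582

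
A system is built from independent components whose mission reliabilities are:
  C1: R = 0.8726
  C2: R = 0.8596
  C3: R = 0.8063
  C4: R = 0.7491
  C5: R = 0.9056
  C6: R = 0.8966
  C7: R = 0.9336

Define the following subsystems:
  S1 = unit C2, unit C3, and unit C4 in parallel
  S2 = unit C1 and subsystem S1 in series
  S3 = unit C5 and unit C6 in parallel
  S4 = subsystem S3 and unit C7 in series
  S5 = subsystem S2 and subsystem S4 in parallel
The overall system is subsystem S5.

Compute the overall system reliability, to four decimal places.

Parallel (C2, C3, and C4): 1 − (1 − 0.859600)(1 − 0.806300)(1 − 0.749100) = 0.993177
Series (C1 and [0.993177]): 0.872600 × 0.993177 = 0.866646
Parallel (C5 and C6): 1 − (1 − 0.905600)(1 − 0.896600) = 0.990239
Series ([0.990239] and C7): 0.990239 × 0.933600 = 0.924487
Parallel ([0.866646] and [0.924487]): 1 − (1 − 0.866646)(1 − 0.924487) = 0.9899

0.9899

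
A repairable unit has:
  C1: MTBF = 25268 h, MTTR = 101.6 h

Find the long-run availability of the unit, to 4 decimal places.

0.9960

A(C1) = MTBF/(MTBF+MTTR) = 25268/(25268+101.6) = 0.9960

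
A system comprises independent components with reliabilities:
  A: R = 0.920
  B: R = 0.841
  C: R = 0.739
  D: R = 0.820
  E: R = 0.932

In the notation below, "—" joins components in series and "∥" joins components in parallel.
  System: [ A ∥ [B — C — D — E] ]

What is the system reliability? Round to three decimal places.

0.958

Series (B, C, D, and E): 0.84100 × 0.73900 × 0.82000 × 0.93200 = 0.47497
Parallel (A and [0.47497]): 1 − (1 − 0.92000)(1 − 0.47497) = 0.958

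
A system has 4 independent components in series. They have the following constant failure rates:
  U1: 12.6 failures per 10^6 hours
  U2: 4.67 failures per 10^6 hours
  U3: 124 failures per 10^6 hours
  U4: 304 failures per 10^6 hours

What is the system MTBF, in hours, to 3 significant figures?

Series of exponential components: λ_sys = Σ λ_i
λ_sys = 0.0000126 + 0.00000467 + 0.000124 + 0.000304 = 4.4527e-04 /h
MTBF = 1 / λ_sys = 2250 h

2250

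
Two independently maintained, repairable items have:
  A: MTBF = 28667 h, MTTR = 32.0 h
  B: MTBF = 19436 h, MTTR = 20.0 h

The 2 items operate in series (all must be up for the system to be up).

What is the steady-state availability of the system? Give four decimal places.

A(A) = MTBF/(MTBF+MTTR) = 28667/(28667+32.0) = 0.998885
A(B) = MTBF/(MTBF+MTTR) = 19436/(19436+20.0) = 0.998972
Series availability: 0.998885 × 0.998972 = 0.9979

0.9979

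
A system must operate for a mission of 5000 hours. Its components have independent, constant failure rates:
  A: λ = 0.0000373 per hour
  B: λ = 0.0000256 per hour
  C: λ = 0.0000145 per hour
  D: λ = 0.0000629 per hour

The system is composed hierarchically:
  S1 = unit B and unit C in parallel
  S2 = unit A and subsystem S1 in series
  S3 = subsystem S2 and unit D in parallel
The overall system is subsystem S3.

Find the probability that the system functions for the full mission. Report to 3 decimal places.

0.952

R(A) = exp(−0.0000373 × 5000) = 0.82986
R(B) = exp(−0.0000256 × 5000) = 0.87985
R(C) = exp(−0.0000145 × 5000) = 0.93007
R(D) = exp(−0.0000629 × 5000) = 0.73015
Parallel (B and C): 1 − (1 − 0.87985)(1 − 0.93007) = 0.99160
Series (A and [0.99160]): 0.82986 × 0.99160 = 0.82289
Parallel ([0.82289] and D): 1 − (1 − 0.82289)(1 − 0.73015) = 0.952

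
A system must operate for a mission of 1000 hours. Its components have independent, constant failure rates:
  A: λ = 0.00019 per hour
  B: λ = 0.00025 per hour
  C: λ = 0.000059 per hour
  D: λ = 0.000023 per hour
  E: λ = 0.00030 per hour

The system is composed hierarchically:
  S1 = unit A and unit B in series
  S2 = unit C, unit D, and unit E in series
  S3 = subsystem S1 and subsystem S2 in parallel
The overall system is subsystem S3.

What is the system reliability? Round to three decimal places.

0.887

R(A) = exp(−0.00019 × 1000) = 0.82696
R(B) = exp(−0.00025 × 1000) = 0.77880
R(C) = exp(−0.000059 × 1000) = 0.94271
R(D) = exp(−0.000023 × 1000) = 0.97726
R(E) = exp(−0.00030 × 1000) = 0.74082
Series (A and B): 0.82696 × 0.77880 = 0.64404
Series (C, D, and E): 0.94271 × 0.97726 × 0.74082 = 0.68250
Parallel ([0.64404] and [0.68250]): 1 − (1 − 0.64404)(1 − 0.68250) = 0.887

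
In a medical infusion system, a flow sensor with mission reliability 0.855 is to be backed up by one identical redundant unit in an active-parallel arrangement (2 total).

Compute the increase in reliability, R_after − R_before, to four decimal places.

R_before = 0.855
R_after = 1 − (1 − 0.855)^2 = 0.9790
ΔR = 0.9790 − 0.855 = 0.1240

0.1240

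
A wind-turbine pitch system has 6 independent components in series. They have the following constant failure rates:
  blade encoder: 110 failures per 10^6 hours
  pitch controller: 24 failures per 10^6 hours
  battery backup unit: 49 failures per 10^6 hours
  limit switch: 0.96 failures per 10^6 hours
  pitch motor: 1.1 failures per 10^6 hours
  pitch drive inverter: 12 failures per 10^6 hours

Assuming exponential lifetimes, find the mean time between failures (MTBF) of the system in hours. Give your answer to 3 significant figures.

5070

Series of exponential components: λ_sys = Σ λ_i
λ_sys = 0.00011 + 0.000024 + 0.000049 + 0.00000096 + 0.0000011 + 0.000012 = 1.9706e-04 /h
MTBF = 1 / λ_sys = 5070 h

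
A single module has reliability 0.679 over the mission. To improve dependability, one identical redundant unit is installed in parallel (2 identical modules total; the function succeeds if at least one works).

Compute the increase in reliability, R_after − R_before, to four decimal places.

R_before = 0.679
R_after = 1 − (1 − 0.679)^2 = 0.8970
ΔR = 0.8970 − 0.679 = 0.2180

0.2180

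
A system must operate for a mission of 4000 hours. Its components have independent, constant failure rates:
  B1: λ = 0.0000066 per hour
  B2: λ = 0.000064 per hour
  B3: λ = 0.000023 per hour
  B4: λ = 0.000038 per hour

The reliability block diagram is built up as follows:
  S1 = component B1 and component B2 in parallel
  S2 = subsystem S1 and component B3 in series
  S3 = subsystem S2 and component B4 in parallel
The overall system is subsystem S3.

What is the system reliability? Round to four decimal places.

R(B1) = exp(−0.0000066 × 4000) = 0.973945
R(B2) = exp(−0.000064 × 4000) = 0.774142
R(B3) = exp(−0.000023 × 4000) = 0.912105
R(B4) = exp(−0.000038 × 4000) = 0.858988
Parallel (B1 and B2): 1 − (1 − 0.973945)(1 − 0.774142) = 0.994115
Series ([0.994115] and B3): 0.994115 × 0.912105 = 0.906737
Parallel ([0.906737] and B4): 1 − (1 − 0.906737)(1 − 0.858988) = 0.9868

0.9868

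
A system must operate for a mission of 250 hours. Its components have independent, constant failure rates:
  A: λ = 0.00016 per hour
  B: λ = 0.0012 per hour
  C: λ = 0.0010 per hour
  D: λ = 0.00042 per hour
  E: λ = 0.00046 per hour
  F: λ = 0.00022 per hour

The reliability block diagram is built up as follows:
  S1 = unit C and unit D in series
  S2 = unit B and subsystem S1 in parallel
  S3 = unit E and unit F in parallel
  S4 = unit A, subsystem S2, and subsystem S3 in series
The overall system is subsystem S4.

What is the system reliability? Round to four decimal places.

R(A) = exp(−0.00016 × 250) = 0.960789
R(B) = exp(−0.0012 × 250) = 0.740818
R(C) = exp(−0.0010 × 250) = 0.778801
R(D) = exp(−0.00042 × 250) = 0.900325
R(E) = exp(−0.00046 × 250) = 0.891366
R(F) = exp(−0.00022 × 250) = 0.946485
Series (C and D): 0.778801 × 0.900325 = 0.701174
Parallel (B and [0.701174]): 1 − (1 − 0.740818)(1 − 0.701174) = 0.922550
Parallel (E and F): 1 − (1 − 0.891366)(1 − 0.946485) = 0.994186
Series (A, [0.922550], and [0.994186]): 0.960789 × 0.922550 × 0.994186 = 0.8812

0.8812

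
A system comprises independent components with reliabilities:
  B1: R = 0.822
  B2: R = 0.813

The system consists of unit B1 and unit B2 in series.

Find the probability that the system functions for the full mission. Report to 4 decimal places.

Series (B1 and B2): 0.822000 × 0.813000 = 0.6683

0.6683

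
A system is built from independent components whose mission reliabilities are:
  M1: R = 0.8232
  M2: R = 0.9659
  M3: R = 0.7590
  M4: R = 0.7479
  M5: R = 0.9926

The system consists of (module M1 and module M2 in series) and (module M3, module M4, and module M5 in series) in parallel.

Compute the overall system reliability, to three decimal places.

0.911

Series (M1 and M2): 0.82320 × 0.96590 = 0.79513
Series (M3, M4, and M5): 0.75900 × 0.74790 × 0.99260 = 0.56346
Parallel ([0.79513] and [0.56346]): 1 − (1 − 0.79513)(1 − 0.56346) = 0.911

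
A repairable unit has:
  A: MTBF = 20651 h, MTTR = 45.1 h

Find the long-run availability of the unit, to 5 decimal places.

A(A) = MTBF/(MTBF+MTTR) = 20651/(20651+45.1) = 0.99782

0.99782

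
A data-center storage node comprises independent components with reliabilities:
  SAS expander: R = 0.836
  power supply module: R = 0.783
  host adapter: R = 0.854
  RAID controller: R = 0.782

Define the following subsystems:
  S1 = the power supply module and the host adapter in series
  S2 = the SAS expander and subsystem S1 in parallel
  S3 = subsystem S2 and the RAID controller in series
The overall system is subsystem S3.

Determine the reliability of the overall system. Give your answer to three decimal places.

Series (power supply module and host adapter): 0.78300 × 0.85400 = 0.66868
Parallel (SAS expander and [0.66868]): 1 − (1 − 0.83600)(1 − 0.66868) = 0.94566
Series ([0.94566] and RAID controller): 0.94566 × 0.78200 = 0.740

0.740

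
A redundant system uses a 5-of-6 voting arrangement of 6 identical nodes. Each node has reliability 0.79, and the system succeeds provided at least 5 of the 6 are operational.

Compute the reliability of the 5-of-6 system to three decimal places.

R = Σ_{i=5}^{6} C(6,i) p^i (1−p)^{6−i} with p = 0.79
C(6,5)·0.79^5·0.21^1 = 0.38771
C(6,6)·0.79^6·0.21^0 = 0.24309
Sum = 0.631

0.631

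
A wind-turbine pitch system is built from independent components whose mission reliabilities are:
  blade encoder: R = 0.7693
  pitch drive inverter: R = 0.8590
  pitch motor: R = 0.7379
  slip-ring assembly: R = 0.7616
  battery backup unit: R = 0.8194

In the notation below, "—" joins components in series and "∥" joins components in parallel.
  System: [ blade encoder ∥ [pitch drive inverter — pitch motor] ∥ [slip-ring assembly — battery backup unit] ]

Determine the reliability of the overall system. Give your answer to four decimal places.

0.9682

Series (pitch drive inverter and pitch motor): 0.859000 × 0.737900 = 0.633856
Series (slip-ring assembly and battery backup unit): 0.761600 × 0.819400 = 0.624055
Parallel (blade encoder, [0.633856], and [0.624055]): 1 − (1 − 0.769300)(1 − 0.633856)(1 − 0.624055) = 0.9682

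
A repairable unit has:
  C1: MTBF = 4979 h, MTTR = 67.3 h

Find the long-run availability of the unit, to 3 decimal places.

0.987

A(C1) = MTBF/(MTBF+MTTR) = 4979/(4979+67.3) = 0.987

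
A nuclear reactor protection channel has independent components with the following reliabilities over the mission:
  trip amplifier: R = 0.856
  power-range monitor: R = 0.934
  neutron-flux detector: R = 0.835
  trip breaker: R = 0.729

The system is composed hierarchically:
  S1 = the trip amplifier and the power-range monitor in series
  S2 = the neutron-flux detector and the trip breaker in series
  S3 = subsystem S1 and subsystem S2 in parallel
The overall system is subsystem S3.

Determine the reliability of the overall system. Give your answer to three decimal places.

0.922

Series (trip amplifier and power-range monitor): 0.85600 × 0.93400 = 0.79950
Series (neutron-flux detector and trip breaker): 0.83500 × 0.72900 = 0.60872
Parallel ([0.79950] and [0.60872]): 1 − (1 − 0.79950)(1 − 0.60872) = 0.922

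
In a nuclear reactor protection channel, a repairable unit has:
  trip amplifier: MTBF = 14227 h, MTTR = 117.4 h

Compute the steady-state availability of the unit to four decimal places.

A(trip amplifier) = MTBF/(MTBF+MTTR) = 14227/(14227+117.4) = 0.9918

0.9918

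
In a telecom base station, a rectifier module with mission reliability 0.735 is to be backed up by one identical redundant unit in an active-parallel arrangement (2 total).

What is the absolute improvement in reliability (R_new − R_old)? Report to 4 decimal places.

R_before = 0.735
R_after = 1 − (1 − 0.735)^2 = 0.9298
ΔR = 0.9298 − 0.735 = 0.1948

0.1948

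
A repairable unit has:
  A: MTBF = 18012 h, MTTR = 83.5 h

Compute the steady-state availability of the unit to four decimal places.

0.9954

A(A) = MTBF/(MTBF+MTTR) = 18012/(18012+83.5) = 0.9954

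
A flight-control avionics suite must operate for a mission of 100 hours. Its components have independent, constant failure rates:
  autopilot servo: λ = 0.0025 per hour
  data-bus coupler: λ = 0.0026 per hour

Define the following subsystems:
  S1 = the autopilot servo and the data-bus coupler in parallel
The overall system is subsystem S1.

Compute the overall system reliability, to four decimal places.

0.9494

R(autopilot servo) = exp(−0.0025 × 100) = 0.778801
R(data-bus coupler) = exp(−0.0026 × 100) = 0.771052
Parallel (autopilot servo and data-bus coupler): 1 − (1 − 0.778801)(1 − 0.771052) = 0.9494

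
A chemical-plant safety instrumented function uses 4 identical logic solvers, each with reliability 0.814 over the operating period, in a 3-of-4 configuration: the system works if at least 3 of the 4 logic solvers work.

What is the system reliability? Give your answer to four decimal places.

0.8403

R = Σ_{i=3}^{4} C(4,i) p^i (1−p)^{4−i} with p = 0.814
C(4,3)·0.814^3·0.186^1 = 0.401279
C(4,4)·0.814^4·0.186^0 = 0.439033
Sum = 0.8403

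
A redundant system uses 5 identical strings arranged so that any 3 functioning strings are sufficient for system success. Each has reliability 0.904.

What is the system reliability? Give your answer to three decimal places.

0.992

R = Σ_{i=3}^{5} C(5,i) p^i (1−p)^{5−i} with p = 0.904
C(5,3)·0.904^3·0.096^2 = 0.06808
C(5,4)·0.904^4·0.096^1 = 0.32056
C(5,5)·0.904^5·0.096^0 = 0.60373
Sum = 0.992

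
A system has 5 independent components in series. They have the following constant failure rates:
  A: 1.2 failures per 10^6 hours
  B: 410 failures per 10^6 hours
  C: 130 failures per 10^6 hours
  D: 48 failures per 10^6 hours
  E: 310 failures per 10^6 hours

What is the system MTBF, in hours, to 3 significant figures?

Series of exponential components: λ_sys = Σ λ_i
λ_sys = 0.0000012 + 0.00041 + 0.00013 + 0.000048 + 0.00031 = 8.9920e-04 /h
MTBF = 1 / λ_sys = 1110 h

1110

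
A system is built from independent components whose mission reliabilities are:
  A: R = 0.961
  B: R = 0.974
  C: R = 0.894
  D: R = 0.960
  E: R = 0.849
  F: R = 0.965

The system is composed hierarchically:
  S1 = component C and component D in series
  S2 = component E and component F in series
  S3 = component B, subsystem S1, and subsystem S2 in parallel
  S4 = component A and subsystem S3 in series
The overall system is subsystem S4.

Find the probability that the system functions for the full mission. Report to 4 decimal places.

0.9604

Series (C and D): 0.894000 × 0.960000 = 0.858240
Series (E and F): 0.849000 × 0.965000 = 0.819285
Parallel (B, [0.858240], and [0.819285]): 1 − (1 − 0.974000)(1 − 0.858240)(1 − 0.819285) = 0.999334
Series (A and [0.999334]): 0.961000 × 0.999334 = 0.9604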